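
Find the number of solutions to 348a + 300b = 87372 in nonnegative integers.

10

gcd(348, 300) = 12  (348 = 1×300 + 48, 300 = 6×48 + 12, 48 = 4×12).
Back-substituting, 348×(-6) + 300×(7) = 12.
Scale by 7281: one solution is (-43686, 50967). Reduce a mod 25: (14, 275).
General: a = 14 + 25t, b = 275 - 29t.
a ≥ 0 ⇒ t ≥ 0; b ≥ 0 ⇒ t ≤ 9. So t ∈ [0, 9]: 10 solutions.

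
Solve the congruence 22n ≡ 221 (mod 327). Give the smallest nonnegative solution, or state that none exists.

gcd(327, 22) = 1  (327 = 14·22 + 19, 22 = 1·19 + 3, 19 = 6·3 + 1, 3 = 3·1).
1 divides 221, so solutions exist.
Back-substituting, 22·(-104) + 327·(7) = 1.
So 22·(-104) ≡ 1 (mod 327); multiply by 221: n ≡ -22984 (mod 327).
Smallest nonnegative: n = -22984 mod 327 = 233.

233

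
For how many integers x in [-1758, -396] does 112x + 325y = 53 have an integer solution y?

4

gcd(325, 112) = 1  (325 = 2·112 + 101, 112 = 1·101 + 11, 101 = 9·11 + 2, 11 = 5·2 + 1, 2 = 2·1).
Back-substituting, 112·(148) + 325·(-51) = 1.
Scale by 53: particular solution (7844, -2703); reduce x mod 325: (44, -15).
General solution: x = 44 + 325t, y = -15 - 112t for integer t.
-1758 ≤ 44 + 325t ≤ -396 gives t ∈ [-5, -2], which is 4 values.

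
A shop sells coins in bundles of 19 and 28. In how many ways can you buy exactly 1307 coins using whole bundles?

Need nonnegative integers with 19j + 28k = 1307.
gcd(19, 28) = 1, and 19·(3) + 28·(-2) = 1.
So (j₀, k₀) = (3921, -2614); general j = 3921 + 28t, k = -2614 - 19t.
j ≥ 0 ⇒ t ≥ -140; k ≥ 0 ⇒ t ≤ -138. That's 3 values of t.

3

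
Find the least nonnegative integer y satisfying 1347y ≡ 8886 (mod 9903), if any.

gcd(9903, 1347):
  9903 = 7·1347 + 474
  1347 = 2·474 + 399
  474 = 1·399 + 75
  399 = 5·75 + 24
  75 = 3·24 + 3
  24 = 8·3
so gcd(9903, 1347) = 3.
3 divides 8886, so solutions exist.
Back-substitute for Bézout coefficients:
  3 = 75 - 3·24
  ... = 1347·(-397) + 9903·(54)
So 1347·(-397) ≡ 3 (mod 9903); multiply by 2962: y ≡ -1175914 (mod 3301).
Smallest nonnegative: y = -1175914 mod 3301 = 2543.

2543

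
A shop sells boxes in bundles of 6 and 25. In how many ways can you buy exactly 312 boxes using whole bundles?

Need nonnegative integers with 6j + 25k = 312.
gcd(6, 25) = 1, and 6·(-4) + 25·(1) = 1.
So (j₀, k₀) = (-1248, 312); general j = -1248 + 25t, k = 312 - 6t.
j ≥ 0 ⇒ t ≥ 50; k ≥ 0 ⇒ t ≤ 52. That's 3 values of t.

3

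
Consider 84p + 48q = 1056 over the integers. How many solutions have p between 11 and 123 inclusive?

gcd(84, 48) = 12.
By Bézout, 84·(-1) + 48·(2) = 12.
Particular solution: (0, 22).
General solution: p = 0 + 4t, q = 22 - 7t for integer t.
11 ≤ 0 + 4t ≤ 123 gives t ∈ [3, 30], which is 28 values.

28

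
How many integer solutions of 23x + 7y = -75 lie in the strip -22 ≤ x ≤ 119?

gcd(23, 7) = 1.
By Bézout, 23×(-3) + 7×(10) = 1.
Particular solution: (1, -14).
General solution: x = 1 + 7t, y = -14 - 23t for integer t.
-22 ≤ 1 + 7t ≤ 119 gives t ∈ [-3, 16], which is 20 values.

20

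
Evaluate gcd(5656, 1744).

gcd(5656, 1744) = 8  (5656 = 3·1744 + 424, 1744 = 4·424 + 48, 424 = 8·48 + 40, 48 = 1·40 + 8, 40 = 5·8).

8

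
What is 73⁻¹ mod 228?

gcd(228, 73) = 1  (228 = 3·73 + 9, 73 = 8·9 + 1, 9 = 9·1).
Back-substituting, 73·(25) + 228·(-8) = 1.
So 73·25 ≡ 1 (mod 228), and 25 mod 228 = 25.

25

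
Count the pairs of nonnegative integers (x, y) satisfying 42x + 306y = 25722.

gcd(306, 42) = 6  (306 = 7×42 + 12, 42 = 3×12 + 6, 12 = 2×6).
Back-substituting, 42×(22) + 306×(-3) = 6.
Scale by 4287: one solution is (94314, -12861). Reduce x mod 51: (15, 82).
General: x = 15 + 51t, y = 82 - 7t.
x ≥ 0 ⇒ t ≥ 0; y ≥ 0 ⇒ t ≤ 11. So t ∈ [0, 11]: 12 solutions.

12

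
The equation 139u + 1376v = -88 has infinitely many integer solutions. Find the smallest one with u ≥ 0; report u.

gcd(1376, 139) = 1.
1 divides -88, so solutions exist.
By Bézout, 139·(99) + 1376·(-10) = 1.
Scale by -88/1 = -88: (u₀, v₀) = (-8712, 880).
General solution: u = -8712 + 1376t, v = 880 - 139t for integer t.
u ≥ 0: smallest is -8712 mod 1376 = 920 (at t = 7), with v = -93.

920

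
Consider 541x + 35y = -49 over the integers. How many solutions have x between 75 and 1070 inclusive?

28

gcd(541, 35):
  541 = 15×35 + 16
  35 = 2×16 + 3
  16 = 5×3 + 1
  3 = 3×1
so gcd(541, 35) = 1.
Back-substitute for Bézout coefficients:
  1 = 16 - 5×3
  ... = 541×(11) + 35×(-170)
Scale by -49: particular solution (-539, 8330); reduce x mod 35: (21, -326).
General solution: x = 21 + 35t, y = -326 - 541t for integer t.
75 ≤ 21 + 35t ≤ 1070 gives t ∈ [2, 29], which is 28 values.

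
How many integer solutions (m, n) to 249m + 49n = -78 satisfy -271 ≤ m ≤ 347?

12

gcd(249, 49):
  249 = 5·49 + 4
  49 = 12·4 + 1
  4 = 4·1
so gcd(249, 49) = 1.
Back-substitute for Bézout coefficients:
  1 = 49 - 12·4
  ... = 249·(-12) + 49·(61)
Scale by -78: particular solution (936, -4758); reduce m mod 49: (5, -27).
General solution: m = 5 + 49t, n = -27 - 249t for integer t.
-271 ≤ 5 + 49t ≤ 347 gives t ∈ [-5, 6], which is 12 values.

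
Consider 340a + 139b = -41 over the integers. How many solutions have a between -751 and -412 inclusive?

2

gcd(340, 139) = 1  (340 = 2×139 + 62, 139 = 2×62 + 15, 62 = 4×15 + 2, 15 = 7×2 + 1, 2 = 2×1).
Back-substituting, 340×(-65) + 139×(159) = 1.
Scale by -41: particular solution (2665, -6519); reduce a mod 139: (24, -59).
General solution: a = 24 + 139t, b = -59 - 340t for integer t.
-751 ≤ 24 + 139t ≤ -412 gives t ∈ [-5, -4], which is 2 values.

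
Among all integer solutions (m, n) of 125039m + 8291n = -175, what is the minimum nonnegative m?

gcd(125039, 8291) = 1.
1 divides -175, so solutions exist.
By Bézout, 125039×(1021) + 8291×(-15398) = 1.
Scale by -175/1 = -175: (m₀, n₀) = (-178675, 2694650).
General solution: m = -178675 + 8291t, n = 2694650 - 125039t for integer t.
m ≥ 0: smallest is -178675 mod 8291 = 3727 (at t = 22), with n = -56208.

3727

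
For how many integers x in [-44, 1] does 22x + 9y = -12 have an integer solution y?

5

gcd(22, 9):
  22 = 2*9 + 4
  9 = 2*4 + 1
  4 = 4*1
so gcd(22, 9) = 1.
Back-substitute for Bézout coefficients:
  1 = 9 - 2*4
  ... = 22*(-2) + 9*(5)
Scale by -12: particular solution (24, -60); reduce x mod 9: (6, -16).
General solution: x = 6 + 9t, y = -16 - 22t for integer t.
-44 ≤ 6 + 9t ≤ 1 gives t ∈ [-5, -1], which is 5 values.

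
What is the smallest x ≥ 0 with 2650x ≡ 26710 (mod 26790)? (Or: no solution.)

2497

gcd(26790, 2650) = 10  (26790 = 10*2650 + 290, 2650 = 9*290 + 40, 290 = 7*40 + 10, 40 = 4*10).
10 divides 26710, so solutions exist.
Back-substituting, 2650*(-647) + 26790*(64) = 10.
So 2650*(-647) ≡ 10 (mod 26790); multiply by 2671: x ≡ -1728137 (mod 2679).
Smallest nonnegative: x = -1728137 mod 2679 = 2497.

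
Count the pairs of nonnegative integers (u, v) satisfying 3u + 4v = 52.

5

gcd(4, 3):
  4 = 1*3 + 1
  3 = 3*1
so gcd(4, 3) = 1.
Back-substitute for Bézout coefficients:
  1 = 4 - 1*3
  ... = 3*(-1) + 4*(1)
Scale by 52: one solution is (-52, 52). Reduce u mod 4: (0, 13).
General: u = 0 + 4t, v = 13 - 3t.
u ≥ 0 ⇒ t ≥ 0; v ≥ 0 ⇒ t ≤ 4. So t ∈ [0, 4]: 5 solutions.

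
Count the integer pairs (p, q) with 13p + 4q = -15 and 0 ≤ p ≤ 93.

24

gcd(13, 4) = 1  (13 = 3·4 + 1, 4 = 4·1).
Back-substituting, 13·(1) + 4·(-3) = 1.
Scale by -15: particular solution (-15, 45); reduce p mod 4: (1, -7).
General solution: p = 1 + 4t, q = -7 - 13t for integer t.
0 ≤ 1 + 4t ≤ 93 gives t ∈ [0, 23], which is 24 values.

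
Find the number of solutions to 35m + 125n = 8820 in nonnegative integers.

gcd(125, 35) = 5.
By Bézout, 35*(-7) + 125*(2) = 5.
One solution: (2, 70).
General: m = 2 + 25t, n = 70 - 7t.
m ≥ 0 ⇒ t ≥ 0; n ≥ 0 ⇒ t ≤ 10. So t ∈ [0, 10]: 11 solutions.

11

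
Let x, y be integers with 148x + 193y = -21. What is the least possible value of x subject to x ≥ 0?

142

gcd(193, 148) = 1.
1 divides -21, so solutions exist.
By Bézout, 148×(30) + 193×(-23) = 1.
Scale by -21/1 = -21: (x₀, y₀) = (-630, 483).
General solution: x = -630 + 193t, y = 483 - 148t for integer t.
x ≥ 0: smallest is -630 mod 193 = 142 (at t = 4), with y = -109.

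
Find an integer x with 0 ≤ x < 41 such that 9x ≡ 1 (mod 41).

32

gcd(41, 9):
  41 = 4×9 + 5
  9 = 1×5 + 4
  5 = 1×4 + 1
  4 = 4×1
so gcd(41, 9) = 1.
Back-substitute for Bézout coefficients:
  1 = 5 - 1×4
  ... = 9×(-9) + 41×(2)
So 9×-9 ≡ 1 (mod 41), and -9 mod 41 = 32.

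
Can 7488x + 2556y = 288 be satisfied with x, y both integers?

gcd(7488, 2556) = 36.
36 divides 288, so integer solutions exist.

yes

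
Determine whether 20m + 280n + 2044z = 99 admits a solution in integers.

no

gcd(280, 20) = 20  (280 = 14*20).
gcd(20, 2044) = 4.
4 does not divide 99 (remainder 3), so no integer solutions.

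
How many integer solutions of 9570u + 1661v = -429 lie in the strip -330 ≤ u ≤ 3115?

23

gcd(9570, 1661) = 11  (9570 = 5·1661 + 1265, 1661 = 1·1265 + 396, 1265 = 3·396 + 77, 396 = 5·77 + 11, 77 = 7·11).
Back-substituting, 9570·(-21) + 1661·(121) = 11.
Scale by -39: particular solution (819, -4719); reduce u mod 151: (64, -369).
General solution: u = 64 + 151t, v = -369 - 870t for integer t.
-330 ≤ 64 + 151t ≤ 3115 gives t ∈ [-2, 20], which is 23 values.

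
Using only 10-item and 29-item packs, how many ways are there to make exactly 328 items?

Need nonnegative integers with 10j + 29k = 328.
gcd(10, 29) = 1, and 10·(3) + 29·(-1) = 1.
So (j₀, k₀) = (984, -328); general j = 984 + 29t, k = -328 - 10t.
j ≥ 0 ⇒ t ≥ -33; k ≥ 0 ⇒ t ≤ -33. That's 1 value of t.

1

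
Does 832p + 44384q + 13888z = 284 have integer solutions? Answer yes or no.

gcd(44384, 832):
  44384 = 53×832 + 288
  832 = 2×288 + 256
  288 = 1×256 + 32
  256 = 8×32
so gcd(44384, 832) = 32.
gcd(32, 13888) = 32.
32 does not divide 284 (remainder 28), so no integer solutions.

no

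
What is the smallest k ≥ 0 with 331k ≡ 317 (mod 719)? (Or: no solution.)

279

gcd(719, 331) = 1.
1 divides 317, so solutions exist.
By Bézout, 331·(-328) + 719·(151) = 1.
So 331·(-328) ≡ 1 (mod 719); multiply by 317: k ≡ -103976 (mod 719).
Smallest nonnegative: k = -103976 mod 719 = 279.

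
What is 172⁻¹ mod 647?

gcd(647, 172) = 1  (647 = 3×172 + 131, 172 = 1×131 + 41, 131 = 3×41 + 8, 41 = 5×8 + 1, 8 = 8×1).
Back-substituting, 172×(79) + 647×(-21) = 1.
So 172×79 ≡ 1 (mod 647), and 79 mod 647 = 79.

79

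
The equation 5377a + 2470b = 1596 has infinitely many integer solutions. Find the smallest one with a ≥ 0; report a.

128

gcd(5377, 2470) = 19  (5377 = 2*2470 + 437, 2470 = 5*437 + 285, 437 = 1*285 + 152, 285 = 1*152 + 133, 152 = 1*133 + 19, 133 = 7*19).
19 divides 1596, so solutions exist.
Back-substituting, 5377*(17) + 2470*(-37) = 19.
Scale by 1596/19 = 84: (a₀, b₀) = (1428, -3108).
General solution: a = 1428 + 130t, b = -3108 - 283t for integer t.
a ≥ 0: smallest is 1428 mod 130 = 128 (at t = -10), with b = -278.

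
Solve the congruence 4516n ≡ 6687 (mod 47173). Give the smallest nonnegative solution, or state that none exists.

gcd(47173, 4516):
  47173 = 10·4516 + 2013
  4516 = 2·2013 + 490
  2013 = 4·490 + 53
  490 = 9·53 + 13
  53 = 4·13 + 1
  13 = 13·1
so gcd(47173, 4516) = 1.
1 divides 6687, so solutions exist.
Back-substitute for Bézout coefficients:
  1 = 53 - 4·13
  ... = 4516·(-3562) + 47173·(341)
So 4516·(-3562) ≡ 1 (mod 47173); multiply by 6687: n ≡ -23819094 (mod 47173).
Smallest nonnegative: n = -23819094 mod 47173 = 3271.

3271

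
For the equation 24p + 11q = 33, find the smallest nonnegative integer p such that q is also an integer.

0

gcd(24, 11) = 1.
1 divides 33, so solutions exist.
By Bézout, 24×(-5) + 11×(11) = 1.
Scale by 33/1 = 33: (p₀, q₀) = (-165, 363).
General solution: p = -165 + 11t, q = 363 - 24t for integer t.
p ≥ 0: smallest is -165 mod 11 = 0 (at t = 15), with q = 3.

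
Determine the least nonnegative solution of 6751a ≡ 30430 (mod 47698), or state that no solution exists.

35642

gcd(47698, 6751) = 1  (47698 = 7·6751 + 441, 6751 = 15·441 + 136, 441 = 3·136 + 33, 136 = 4·33 + 4, 33 = 8·4 + 1, 4 = 4·1).
1 divides 30430, so solutions exist.
Back-substituting, 6751·(-11573) + 47698·(1638) = 1.
So 6751·(-11573) ≡ 1 (mod 47698); multiply by 30430: a ≡ -352166390 (mod 47698).
Smallest nonnegative: a = -352166390 mod 47698 = 35642.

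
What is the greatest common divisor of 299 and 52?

gcd(299, 52) = 13  (299 = 5·52 + 39, 52 = 1·39 + 13, 39 = 3·13).

13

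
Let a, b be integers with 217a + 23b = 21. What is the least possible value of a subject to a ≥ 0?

gcd(217, 23):
  217 = 9·23 + 10
  23 = 2·10 + 3
  10 = 3·3 + 1
  3 = 3·1
so gcd(217, 23) = 1.
1 divides 21, so solutions exist.
Back-substitute for Bézout coefficients:
  1 = 10 - 3·3
  ... = 217·(7) + 23·(-66)
Scale by 21/1 = 21: (a₀, b₀) = (147, -1386).
General solution: a = 147 + 23t, b = -1386 - 217t for integer t.
a ≥ 0: smallest is 147 mod 23 = 9 (at t = -6), with b = -84.

9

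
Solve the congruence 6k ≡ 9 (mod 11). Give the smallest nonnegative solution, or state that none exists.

7

gcd(11, 6):
  11 = 1·6 + 5
  6 = 1·5 + 1
  5 = 5·1
so gcd(11, 6) = 1.
1 divides 9, so solutions exist.
Back-substitute for Bézout coefficients:
  1 = 6 - 1·5
  ... = 6·(2) + 11·(-1)
So 6·(2) ≡ 1 (mod 11); multiply by 9: k ≡ 18 (mod 11).
Smallest nonnegative: k = 18 mod 11 = 7.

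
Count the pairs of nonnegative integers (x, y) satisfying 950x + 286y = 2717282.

20

gcd(950, 286):
  950 = 3×286 + 92
  286 = 3×92 + 10
  92 = 9×10 + 2
  10 = 5×2
so gcd(950, 286) = 2.
Back-substitute for Bézout coefficients:
  2 = 92 - 9×10
  ... = 950×(28) + 286×(-93)
Scale by 1358641: one solution is (38041948, -126353613). Reduce x mod 143: (87, 9212).
General: x = 87 + 143t, y = 9212 - 475t.
x ≥ 0 ⇒ t ≥ 0; y ≥ 0 ⇒ t ≤ 19. So t ∈ [0, 19]: 20 solutions.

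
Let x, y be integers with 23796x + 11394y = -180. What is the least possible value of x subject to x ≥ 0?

gcd(23796, 11394):
  23796 = 2*11394 + 1008
  11394 = 11*1008 + 306
  1008 = 3*306 + 90
  306 = 3*90 + 36
  90 = 2*36 + 18
  36 = 2*18
so gcd(23796, 11394) = 18.
18 divides -180, so solutions exist.
Back-substitute for Bézout coefficients:
  18 = 90 - 2*36
  ... = 23796*(260) + 11394*(-543)
Scale by -180/18 = -10: (x₀, y₀) = (-2600, 5430).
General solution: x = -2600 + 633t, y = 5430 - 1322t for integer t.
x ≥ 0: smallest is -2600 mod 633 = 565 (at t = 5), with y = -1180.

565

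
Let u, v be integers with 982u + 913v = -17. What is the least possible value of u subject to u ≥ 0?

185

gcd(982, 913) = 1  (982 = 1×913 + 69, 913 = 13×69 + 16, 69 = 4×16 + 5, 16 = 3×5 + 1, 5 = 5×1).
1 divides -17, so solutions exist.
Back-substituting, 982×(-172) + 913×(185) = 1.
Scale by -17/1 = -17: (u₀, v₀) = (2924, -3145).
General solution: u = 2924 + 913t, v = -3145 - 982t for integer t.
u ≥ 0: smallest is 2924 mod 913 = 185 (at t = -3), with v = -199.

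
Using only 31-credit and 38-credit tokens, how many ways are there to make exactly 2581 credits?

2

Need nonnegative integers with 31j + 38k = 2581.
gcd(31, 38) = 1, and 31·(-11) + 38·(9) = 1.
So (j₀, k₀) = (-28391, 23229); general j = -28391 + 38t, k = 23229 - 31t.
j ≥ 0 ⇒ t ≥ 748; k ≥ 0 ⇒ t ≤ 749. That's 2 values of t.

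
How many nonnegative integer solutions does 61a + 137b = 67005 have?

8

gcd(137, 61) = 1.
By Bézout, 61·(9) + 137·(-4) = 1.
One solution: (108, 441).
General: a = 108 + 137t, b = 441 - 61t.
a ≥ 0 ⇒ t ≥ 0; b ≥ 0 ⇒ t ≤ 7. So t ∈ [0, 7]: 8 solutions.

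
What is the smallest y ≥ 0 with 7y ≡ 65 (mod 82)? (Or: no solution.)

gcd(82, 7):
  82 = 11×7 + 5
  7 = 1×5 + 2
  5 = 2×2 + 1
  2 = 2×1
so gcd(82, 7) = 1.
1 divides 65, so solutions exist.
Back-substitute for Bézout coefficients:
  1 = 5 - 2×2
  ... = 7×(-35) + 82×(3)
So 7×(-35) ≡ 1 (mod 82); multiply by 65: y ≡ -2275 (mod 82).
Smallest nonnegative: y = -2275 mod 82 = 21.

21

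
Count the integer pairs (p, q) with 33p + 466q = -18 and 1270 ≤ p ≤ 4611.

gcd(466, 33):
  466 = 14×33 + 4
  33 = 8×4 + 1
  4 = 4×1
so gcd(466, 33) = 1.
Back-substitute for Bézout coefficients:
  1 = 33 - 8×4
  ... = 33×(113) + 466×(-8)
Scale by -18: particular solution (-2034, 144); reduce p mod 466: (296, -21).
General solution: p = 296 + 466t, q = -21 - 33t for integer t.
1270 ≤ 296 + 466t ≤ 4611 gives t ∈ [3, 9], which is 7 values.

7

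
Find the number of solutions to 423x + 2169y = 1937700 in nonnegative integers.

19

gcd(2169, 423):
  2169 = 5*423 + 54
  423 = 7*54 + 45
  54 = 1*45 + 9
  45 = 5*9
so gcd(2169, 423) = 9.
Back-substitute for Bézout coefficients:
  9 = 54 - 1*45
  ... = 423*(-41) + 2169*(8)
Scale by 215300: one solution is (-8827300, 1722400). Reduce x mod 241: (48, 884).
General: x = 48 + 241t, y = 884 - 47t.
x ≥ 0 ⇒ t ≥ 0; y ≥ 0 ⇒ t ≤ 18. So t ∈ [0, 18]: 19 solutions.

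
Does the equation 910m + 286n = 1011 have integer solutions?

gcd(910, 286):
  910 = 3*286 + 52
  286 = 5*52 + 26
  52 = 2*26
so gcd(910, 286) = 26.
26 does not divide 1011 (remainder 23), so no integer solutions.

no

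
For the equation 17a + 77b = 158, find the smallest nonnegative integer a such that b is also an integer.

gcd(77, 17):
  77 = 4·17 + 9
  17 = 1·9 + 8
  9 = 1·8 + 1
  8 = 8·1
so gcd(77, 17) = 1.
1 divides 158, so solutions exist.
Back-substitute for Bézout coefficients:
  1 = 9 - 1·8
  ... = 17·(-9) + 77·(2)
Scale by 158/1 = 158: (a₀, b₀) = (-1422, 316).
General solution: a = -1422 + 77t, b = 316 - 17t for integer t.
a ≥ 0: smallest is -1422 mod 77 = 41 (at t = 19), with b = -7.

41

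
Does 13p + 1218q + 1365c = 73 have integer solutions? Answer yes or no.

yes

gcd(1218, 13) = 1  (1218 = 93·13 + 9, 13 = 1·9 + 4, 9 = 2·4 + 1, 4 = 4·1).
gcd(1, 1365) = 1.
1 divides 73, so integer solutions exist.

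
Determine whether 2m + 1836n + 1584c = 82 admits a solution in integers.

gcd(1836, 2) = 2  (1836 = 918×2).
gcd(2, 1584) = 2.
2 divides 82, so integer solutions exist.

yes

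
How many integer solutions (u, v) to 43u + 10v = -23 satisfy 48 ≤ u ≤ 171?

13

gcd(43, 10) = 1  (43 = 4×10 + 3, 10 = 3×3 + 1, 3 = 3×1).
Back-substituting, 43×(-3) + 10×(13) = 1.
Scale by -23: particular solution (69, -299); reduce u mod 10: (9, -41).
General solution: u = 9 + 10t, v = -41 - 43t for integer t.
48 ≤ 9 + 10t ≤ 171 gives t ∈ [4, 16], which is 13 values.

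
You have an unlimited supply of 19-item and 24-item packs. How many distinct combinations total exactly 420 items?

1

Need nonnegative integers with 19j + 24k = 420.
gcd(19, 24) = 1, and 19·(-5) + 24·(4) = 1.
So (j₀, k₀) = (-2100, 1680); general j = -2100 + 24t, k = 1680 - 19t.
j ≥ 0 ⇒ t ≥ 88; k ≥ 0 ⇒ t ≤ 88. That's 1 value of t.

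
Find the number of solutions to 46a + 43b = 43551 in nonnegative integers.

gcd(46, 43) = 1.
By Bézout, 46×(-14) + 43×(15) = 1.
One solution: (26, 985).
General: a = 26 + 43t, b = 985 - 46t.
a ≥ 0 ⇒ t ≥ 0; b ≥ 0 ⇒ t ≤ 21. So t ∈ [0, 21]: 22 solutions.

22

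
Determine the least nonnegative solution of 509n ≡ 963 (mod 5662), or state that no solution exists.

4685

gcd(5662, 509) = 1  (5662 = 11×509 + 63, 509 = 8×63 + 5, 63 = 12×5 + 3, 5 = 1×3 + 2, 3 = 1×2 + 1, 2 = 2×1).
1 divides 963, so solutions exist.
Back-substituting, 509×(-2247) + 5662×(202) = 1.
So 509×(-2247) ≡ 1 (mod 5662); multiply by 963: n ≡ -2163861 (mod 5662).
Smallest nonnegative: n = -2163861 mod 5662 = 4685.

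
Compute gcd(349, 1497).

1

gcd(1497, 349) = 1  (1497 = 4·349 + 101, 349 = 3·101 + 46, 101 = 2·46 + 9, 46 = 5·9 + 1, 9 = 9·1).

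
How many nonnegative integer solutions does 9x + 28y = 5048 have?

gcd(28, 9):
  28 = 3*9 + 1
  9 = 9*1
so gcd(28, 9) = 1.
Back-substitute for Bézout coefficients:
  1 = 28 - 3*9
  ... = 9*(-3) + 28*(1)
Scale by 5048: one solution is (-15144, 5048). Reduce x mod 28: (4, 179).
General: x = 4 + 28t, y = 179 - 9t.
x ≥ 0 ⇒ t ≥ 0; y ≥ 0 ⇒ t ≤ 19. So t ∈ [0, 19]: 20 solutions.

20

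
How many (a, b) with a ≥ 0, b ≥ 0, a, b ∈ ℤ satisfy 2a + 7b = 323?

gcd(7, 2) = 1.
By Bézout, 2*(-3) + 7*(1) = 1.
One solution: (4, 45).
General: a = 4 + 7t, b = 45 - 2t.
a ≥ 0 ⇒ t ≥ 0; b ≥ 0 ⇒ t ≤ 22. So t ∈ [0, 22]: 23 solutions.

23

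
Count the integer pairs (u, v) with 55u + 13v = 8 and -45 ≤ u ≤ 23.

gcd(55, 13):
  55 = 4·13 + 3
  13 = 4·3 + 1
  3 = 3·1
so gcd(55, 13) = 1.
Back-substitute for Bézout coefficients:
  1 = 13 - 4·3
  ... = 55·(-4) + 13·(17)
Scale by 8: particular solution (-32, 136); reduce u mod 13: (7, -29).
General solution: u = 7 + 13t, v = -29 - 55t for integer t.
-45 ≤ 7 + 13t ≤ 23 gives t ∈ [-4, 1], which is 6 values.

6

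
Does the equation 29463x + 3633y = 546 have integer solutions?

yes

gcd(29463, 3633) = 21  (29463 = 8*3633 + 399, 3633 = 9*399 + 42, 399 = 9*42 + 21, 42 = 2*21).
21 divides 546, so integer solutions exist.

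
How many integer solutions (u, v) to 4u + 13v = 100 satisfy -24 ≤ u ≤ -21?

0

gcd(13, 4) = 1  (13 = 3*4 + 1, 4 = 4*1).
Back-substituting, 4*(-3) + 13*(1) = 1.
Scale by 100: particular solution (-300, 100); reduce u mod 13: (12, 4).
General solution: u = 12 + 13t, v = 4 - 4t for integer t.
-24 ≤ 12 + 13t ≤ -21 gives t ∈ [-2, -3], which is 0 values.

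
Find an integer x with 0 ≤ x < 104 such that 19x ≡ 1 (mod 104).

gcd(104, 19):
  104 = 5*19 + 9
  19 = 2*9 + 1
  9 = 9*1
so gcd(104, 19) = 1.
Back-substitute for Bézout coefficients:
  1 = 19 - 2*9
  ... = 19*(11) + 104*(-2)
So 19*11 ≡ 1 (mod 104), and 11 mod 104 = 11.

11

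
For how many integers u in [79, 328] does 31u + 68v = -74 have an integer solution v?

gcd(68, 31) = 1  (68 = 2*31 + 6, 31 = 5*6 + 1, 6 = 6*1).
Back-substituting, 31*(11) + 68*(-5) = 1.
Scale by -74: particular solution (-814, 370); reduce u mod 68: (2, -2).
General solution: u = 2 + 68t, v = -2 - 31t for integer t.
79 ≤ 2 + 68t ≤ 328 gives t ∈ [2, 4], which is 3 values.

3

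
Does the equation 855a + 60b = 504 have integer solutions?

gcd(855, 60) = 15  (855 = 14×60 + 15, 60 = 4×15).
15 does not divide 504 (remainder 9), so no integer solutions.

no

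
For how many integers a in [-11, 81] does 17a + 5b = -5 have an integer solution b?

gcd(17, 5) = 1.
By Bézout, 17×(-2) + 5×(7) = 1.
Particular solution: (0, -1).
General solution: a = 0 + 5t, b = -1 - 17t for integer t.
-11 ≤ 0 + 5t ≤ 81 gives t ∈ [-2, 16], which is 19 values.

19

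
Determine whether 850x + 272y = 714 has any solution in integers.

yes

gcd(850, 272):
  850 = 3×272 + 34
  272 = 8×34
so gcd(850, 272) = 34.
34 divides 714, so integer solutions exist.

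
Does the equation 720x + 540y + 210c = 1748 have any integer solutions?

no

gcd(720, 540):
  720 = 1*540 + 180
  540 = 3*180
so gcd(720, 540) = 180.
gcd(180, 210) = 30.
30 does not divide 1748 (remainder 8), so no integer solutions.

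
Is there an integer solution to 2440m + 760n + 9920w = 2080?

yes

gcd(2440, 760) = 40  (2440 = 3·760 + 160, 760 = 4·160 + 120, 160 = 1·120 + 40, 120 = 3·40).
gcd(40, 9920) = 40.
40 divides 2080, so integer solutions exist.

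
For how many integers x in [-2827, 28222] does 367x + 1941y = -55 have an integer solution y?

gcd(1941, 367) = 1.
By Bézout, 367·(238) + 1941·(-45) = 1.
Particular solution: (497, -94).
General solution: x = 497 + 1941t, y = -94 - 367t for integer t.
-2827 ≤ 497 + 1941t ≤ 28222 gives t ∈ [-1, 14], which is 16 values.

16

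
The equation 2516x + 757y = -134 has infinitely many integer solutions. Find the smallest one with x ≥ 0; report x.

500

gcd(2516, 757):
  2516 = 3×757 + 245
  757 = 3×245 + 22
  245 = 11×22 + 3
  22 = 7×3 + 1
  3 = 3×1
so gcd(2516, 757) = 1.
1 divides -134, so solutions exist.
Back-substitute for Bézout coefficients:
  1 = 22 - 7×3
  ... = 2516×(-241) + 757×(801)
Scale by -134/1 = -134: (x₀, y₀) = (32294, -107334).
General solution: x = 32294 + 757t, y = -107334 - 2516t for integer t.
x ≥ 0: smallest is 32294 mod 757 = 500 (at t = -42), with y = -1662.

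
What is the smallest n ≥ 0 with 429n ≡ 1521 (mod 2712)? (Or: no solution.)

661

gcd(2712, 429) = 3  (2712 = 6*429 + 138, 429 = 3*138 + 15, 138 = 9*15 + 3, 15 = 5*3).
3 divides 1521, so solutions exist.
Back-substituting, 429*(-177) + 2712*(28) = 3.
So 429*(-177) ≡ 3 (mod 2712); multiply by 507: n ≡ -89739 (mod 904).
Smallest nonnegative: n = -89739 mod 904 = 661.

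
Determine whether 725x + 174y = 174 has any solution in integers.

gcd(725, 174):
  725 = 4*174 + 29
  174 = 6*29
so gcd(725, 174) = 29.
29 divides 174, so integer solutions exist.

yes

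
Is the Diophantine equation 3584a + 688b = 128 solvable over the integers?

yes

gcd(3584, 688) = 16  (3584 = 5*688 + 144, 688 = 4*144 + 112, 144 = 1*112 + 32, 112 = 3*32 + 16, 32 = 2*16).
16 divides 128, so integer solutions exist.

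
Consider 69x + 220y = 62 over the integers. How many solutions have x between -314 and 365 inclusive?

gcd(220, 69):
  220 = 3×69 + 13
  69 = 5×13 + 4
  13 = 3×4 + 1
  4 = 4×1
so gcd(220, 69) = 1.
Back-substitute for Bézout coefficients:
  1 = 13 - 3×4
  ... = 69×(-51) + 220×(16)
Scale by 62: particular solution (-3162, 992); reduce x mod 220: (138, -43).
General solution: x = 138 + 220t, y = -43 - 69t for integer t.
-314 ≤ 138 + 220t ≤ 365 gives t ∈ [-2, 1], which is 4 values.

4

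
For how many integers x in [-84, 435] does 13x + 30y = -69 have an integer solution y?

gcd(30, 13):
  30 = 2*13 + 4
  13 = 3*4 + 1
  4 = 4*1
so gcd(30, 13) = 1.
Back-substitute for Bézout coefficients:
  1 = 13 - 3*4
  ... = 13*(7) + 30*(-3)
Scale by -69: particular solution (-483, 207); reduce x mod 30: (27, -14).
General solution: x = 27 + 30t, y = -14 - 13t for integer t.
-84 ≤ 27 + 30t ≤ 435 gives t ∈ [-3, 13], which is 17 values.

17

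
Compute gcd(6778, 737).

gcd(6778, 737):
  6778 = 9*737 + 145
  737 = 5*145 + 12
  145 = 12*12 + 1
  12 = 12*1
so gcd(6778, 737) = 1.

1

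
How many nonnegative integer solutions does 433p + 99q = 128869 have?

gcd(433, 99) = 1  (433 = 4*99 + 37, 99 = 2*37 + 25, 37 = 1*25 + 12, 25 = 2*12 + 1, 12 = 12*1).
Back-substituting, 433*(-8) + 99*(35) = 1.
Scale by 128869: one solution is (-1030952, 4510415). Reduce p mod 99: (34, 1153).
General: p = 34 + 99t, q = 1153 - 433t.
p ≥ 0 ⇒ t ≥ 0; q ≥ 0 ⇒ t ≤ 2. So t ∈ [0, 2]: 3 solutions.

3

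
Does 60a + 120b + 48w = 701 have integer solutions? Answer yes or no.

no

gcd(120, 60) = 60  (120 = 2·60).
gcd(60, 48) = 12.
12 does not divide 701 (remainder 5), so no integer solutions.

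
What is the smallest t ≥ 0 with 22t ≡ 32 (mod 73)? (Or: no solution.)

28

gcd(73, 22) = 1  (73 = 3×22 + 7, 22 = 3×7 + 1, 7 = 7×1).
1 divides 32, so solutions exist.
Back-substituting, 22×(10) + 73×(-3) = 1.
So 22×(10) ≡ 1 (mod 73); multiply by 32: t ≡ 320 (mod 73).
Smallest nonnegative: t = 320 mod 73 = 28.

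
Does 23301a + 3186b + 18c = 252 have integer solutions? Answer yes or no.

yes

gcd(23301, 3186) = 27.
gcd(27, 18) = 9.
9 divides 252, so integer solutions exist.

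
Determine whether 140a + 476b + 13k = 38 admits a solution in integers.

yes

gcd(476, 140):
  476 = 3·140 + 56
  140 = 2·56 + 28
  56 = 2·28
so gcd(476, 140) = 28.
gcd(28, 13) = 1.
1 divides 38, so integer solutions exist.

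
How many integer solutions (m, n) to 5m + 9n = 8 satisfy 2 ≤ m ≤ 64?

7

gcd(9, 5) = 1  (9 = 1×5 + 4, 5 = 1×4 + 1, 4 = 4×1).
Back-substituting, 5×(2) + 9×(-1) = 1.
Scale by 8: particular solution (16, -8); reduce m mod 9: (7, -3).
General solution: m = 7 + 9t, n = -3 - 5t for integer t.
2 ≤ 7 + 9t ≤ 64 gives t ∈ [0, 6], which is 7 values.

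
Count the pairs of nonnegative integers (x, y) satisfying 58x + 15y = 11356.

13

gcd(58, 15) = 1  (58 = 3×15 + 13, 15 = 1×13 + 2, 13 = 6×2 + 1, 2 = 2×1).
Back-substituting, 58×(7) + 15×(-27) = 1.
Scale by 11356: one solution is (79492, -306612). Reduce x mod 15: (7, 730).
General: x = 7 + 15t, y = 730 - 58t.
x ≥ 0 ⇒ t ≥ 0; y ≥ 0 ⇒ t ≤ 12. So t ∈ [0, 12]: 13 solutions.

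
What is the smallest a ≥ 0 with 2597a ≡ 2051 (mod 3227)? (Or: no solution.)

217

gcd(3227, 2597):
  3227 = 1*2597 + 630
  2597 = 4*630 + 77
  630 = 8*77 + 14
  77 = 5*14 + 7
  14 = 2*7
so gcd(3227, 2597) = 7.
7 divides 2051, so solutions exist.
Back-substitute for Bézout coefficients:
  7 = 77 - 5*14
  ... = 2597*(210) + 3227*(-169)
So 2597*(210) ≡ 7 (mod 3227); multiply by 293: a ≡ 61530 (mod 461).
Smallest nonnegative: a = 61530 mod 461 = 217.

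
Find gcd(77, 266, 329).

7

gcd(266, 77) = 7  (266 = 3·77 + 35, 77 = 2·35 + 7, 35 = 5·7).
gcd(7, 329) = 7.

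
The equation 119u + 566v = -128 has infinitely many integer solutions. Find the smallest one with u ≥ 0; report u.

56

gcd(566, 119) = 1  (566 = 4*119 + 90, 119 = 1*90 + 29, 90 = 3*29 + 3, 29 = 9*3 + 2, 3 = 1*2 + 1, 2 = 2*1).
1 divides -128, so solutions exist.
Back-substituting, 119*(-195) + 566*(41) = 1.
Scale by -128/1 = -128: (u₀, v₀) = (24960, -5248).
General solution: u = 24960 + 566t, v = -5248 - 119t for integer t.
u ≥ 0: smallest is 24960 mod 566 = 56 (at t = -44), with v = -12.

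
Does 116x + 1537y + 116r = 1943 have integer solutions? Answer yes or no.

gcd(1537, 116) = 29  (1537 = 13*116 + 29, 116 = 4*29).
gcd(29, 116) = 29.
29 divides 1943, so integer solutions exist.

yes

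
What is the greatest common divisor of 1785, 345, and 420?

15

gcd(1785, 345) = 15.
gcd(15, 420) = 15.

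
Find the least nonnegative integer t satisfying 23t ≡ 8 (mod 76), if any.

gcd(76, 23) = 1  (76 = 3×23 + 7, 23 = 3×7 + 2, 7 = 3×2 + 1, 2 = 2×1).
1 divides 8, so solutions exist.
Back-substituting, 23×(-33) + 76×(10) = 1.
So 23×(-33) ≡ 1 (mod 76); multiply by 8: t ≡ -264 (mod 76).
Smallest nonnegative: t = -264 mod 76 = 40.

40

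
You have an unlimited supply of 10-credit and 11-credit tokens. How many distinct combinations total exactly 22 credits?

Need nonnegative integers with 10j + 11k = 22.
gcd(10, 11) = 1, and 10·(-1) + 11·(1) = 1.
So (j₀, k₀) = (-22, 22); general j = -22 + 11t, k = 22 - 10t.
j ≥ 0 ⇒ t ≥ 2; k ≥ 0 ⇒ t ≤ 2. That's 1 value of t.

1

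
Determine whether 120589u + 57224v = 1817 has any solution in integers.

yes

gcd(120589, 57224) = 23  (120589 = 2×57224 + 6141, 57224 = 9×6141 + 1955, 6141 = 3×1955 + 276, 1955 = 7×276 + 23, 276 = 12×23).
23 divides 1817, so integer solutions exist.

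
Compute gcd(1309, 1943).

1

gcd(1943, 1309) = 1  (1943 = 1·1309 + 634, 1309 = 2·634 + 41, 634 = 15·41 + 19, 41 = 2·19 + 3, 19 = 6·3 + 1, 3 = 3·1).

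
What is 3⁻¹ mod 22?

gcd(22, 3):
  22 = 7*3 + 1
  3 = 3*1
so gcd(22, 3) = 1.
Back-substitute for Bézout coefficients:
  1 = 22 - 7*3
  ... = 3*(-7) + 22*(1)
So 3*-7 ≡ 1 (mod 22), and -7 mod 22 = 15.

15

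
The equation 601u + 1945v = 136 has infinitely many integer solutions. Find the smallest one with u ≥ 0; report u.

1586

gcd(1945, 601):
  1945 = 3×601 + 142
  601 = 4×142 + 33
  142 = 4×33 + 10
  33 = 3×10 + 3
  10 = 3×3 + 1
  3 = 3×1
so gcd(1945, 601) = 1.
1 divides 136, so solutions exist.
Back-substitute for Bézout coefficients:
  1 = 10 - 3×3
  ... = 601×(-589) + 1945×(182)
Scale by 136/1 = 136: (u₀, v₀) = (-80104, 24752).
General solution: u = -80104 + 1945t, v = 24752 - 601t for integer t.
u ≥ 0: smallest is -80104 mod 1945 = 1586 (at t = 42), with v = -490.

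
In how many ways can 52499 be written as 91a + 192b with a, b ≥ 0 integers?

3

gcd(192, 91) = 1  (192 = 2*91 + 10, 91 = 9*10 + 1, 10 = 10*1).
Back-substituting, 91*(19) + 192*(-9) = 1.
Scale by 52499: one solution is (997481, -472491). Reduce a mod 192: (41, 254).
General: a = 41 + 192t, b = 254 - 91t.
a ≥ 0 ⇒ t ≥ 0; b ≥ 0 ⇒ t ≤ 2. So t ∈ [0, 2]: 3 solutions.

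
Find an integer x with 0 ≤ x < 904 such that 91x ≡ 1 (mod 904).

755

gcd(904, 91) = 1  (904 = 9*91 + 85, 91 = 1*85 + 6, 85 = 14*6 + 1, 6 = 6*1).
Back-substituting, 91*(-149) + 904*(15) = 1.
So 91*-149 ≡ 1 (mod 904), and -149 mod 904 = 755.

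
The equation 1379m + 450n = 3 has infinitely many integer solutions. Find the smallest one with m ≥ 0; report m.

357

gcd(1379, 450):
  1379 = 3*450 + 29
  450 = 15*29 + 15
  29 = 1*15 + 14
  15 = 1*14 + 1
  14 = 14*1
so gcd(1379, 450) = 1.
1 divides 3, so solutions exist.
Back-substitute for Bézout coefficients:
  1 = 15 - 1*14
  ... = 1379*(-31) + 450*(95)
Scale by 3/1 = 3: (m₀, n₀) = (-93, 285).
General solution: m = -93 + 450t, n = 285 - 1379t for integer t.
m ≥ 0: smallest is -93 mod 450 = 357 (at t = 1), with n = -1094.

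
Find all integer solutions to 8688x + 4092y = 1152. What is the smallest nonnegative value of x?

gcd(8688, 4092) = 12.
12 divides 1152, so solutions exist.
By Bézout, 8688·(-138) + 4092·(293) = 12.
Scale by 1152/12 = 96: (x₀, y₀) = (-13248, 28128).
General solution: x = -13248 + 341t, y = 28128 - 724t for integer t.
x ≥ 0: smallest is -13248 mod 341 = 51 (at t = 39), with y = -108.

51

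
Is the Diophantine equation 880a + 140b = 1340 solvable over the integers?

gcd(880, 140) = 20.
20 divides 1340, so integer solutions exist.

yes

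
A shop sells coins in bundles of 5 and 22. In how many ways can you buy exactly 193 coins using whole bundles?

1

Need nonnegative integers with 5j + 22k = 193.
gcd(5, 22) = 1, and 5·(9) + 22·(-2) = 1.
So (j₀, k₀) = (1737, -386); general j = 1737 + 22t, k = -386 - 5t.
j ≥ 0 ⇒ t ≥ -78; k ≥ 0 ⇒ t ≤ -78. That's 1 value of t.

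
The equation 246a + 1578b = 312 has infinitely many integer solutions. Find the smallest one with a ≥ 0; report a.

59

gcd(1578, 246) = 6.
6 divides 312, so solutions exist.
By Bézout, 246×(77) + 1578×(-12) = 6.
Scale by 312/6 = 52: (a₀, b₀) = (4004, -624).
General solution: a = 4004 + 263t, b = -624 - 41t for integer t.
a ≥ 0: smallest is 4004 mod 263 = 59 (at t = -15), with b = -9.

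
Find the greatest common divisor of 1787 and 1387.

gcd(1787, 1387):
  1787 = 1×1387 + 400
  1387 = 3×400 + 187
  400 = 2×187 + 26
  187 = 7×26 + 5
  26 = 5×5 + 1
  5 = 5×1
so gcd(1787, 1387) = 1.

1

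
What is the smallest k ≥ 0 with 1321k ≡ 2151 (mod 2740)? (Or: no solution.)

711

gcd(2740, 1321):
  2740 = 2×1321 + 98
  1321 = 13×98 + 47
  98 = 2×47 + 4
  47 = 11×4 + 3
  4 = 1×3 + 1
  3 = 3×1
so gcd(2740, 1321) = 1.
1 divides 2151, so solutions exist.
Back-substitute for Bézout coefficients:
  1 = 4 - 1×3
  ... = 1321×(-699) + 2740×(337)
So 1321×(-699) ≡ 1 (mod 2740); multiply by 2151: k ≡ -1503549 (mod 2740).
Smallest nonnegative: k = -1503549 mod 2740 = 711.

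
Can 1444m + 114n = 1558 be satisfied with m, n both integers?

gcd(1444, 114) = 38  (1444 = 12*114 + 76, 114 = 1*76 + 38, 76 = 2*38).
38 divides 1558, so integer solutions exist.

yes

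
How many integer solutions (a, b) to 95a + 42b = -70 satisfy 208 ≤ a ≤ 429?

5

gcd(95, 42):
  95 = 2·42 + 11
  42 = 3·11 + 9
  11 = 1·9 + 2
  9 = 4·2 + 1
  2 = 2·1
so gcd(95, 42) = 1.
Back-substitute for Bézout coefficients:
  1 = 9 - 4·2
  ... = 95·(-19) + 42·(43)
Scale by -70: particular solution (1330, -3010); reduce a mod 42: (28, -65).
General solution: a = 28 + 42t, b = -65 - 95t for integer t.
208 ≤ 28 + 42t ≤ 429 gives t ∈ [5, 9], which is 5 values.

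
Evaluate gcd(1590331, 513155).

gcd(1590331, 513155) = 29  (1590331 = 3*513155 + 50866, 513155 = 10*50866 + 4495, 50866 = 11*4495 + 1421, 4495 = 3*1421 + 232, 1421 = 6*232 + 29, 232 = 8*29).

29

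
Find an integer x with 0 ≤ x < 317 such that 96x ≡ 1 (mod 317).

142

gcd(317, 96):
  317 = 3*96 + 29
  96 = 3*29 + 9
  29 = 3*9 + 2
  9 = 4*2 + 1
  2 = 2*1
so gcd(317, 96) = 1.
Back-substitute for Bézout coefficients:
  1 = 9 - 4*2
  ... = 96*(142) + 317*(-43)
So 96*142 ≡ 1 (mod 317), and 142 mod 317 = 142.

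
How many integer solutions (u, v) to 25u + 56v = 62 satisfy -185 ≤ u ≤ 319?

gcd(56, 25) = 1  (56 = 2×25 + 6, 25 = 4×6 + 1, 6 = 6×1).
Back-substituting, 25×(9) + 56×(-4) = 1.
Scale by 62: particular solution (558, -248); reduce u mod 56: (54, -23).
General solution: u = 54 + 56t, v = -23 - 25t for integer t.
-185 ≤ 54 + 56t ≤ 319 gives t ∈ [-4, 4], which is 9 values.

9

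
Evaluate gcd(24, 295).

1

gcd(295, 24):
  295 = 12·24 + 7
  24 = 3·7 + 3
  7 = 2·3 + 1
  3 = 3·1
so gcd(295, 24) = 1.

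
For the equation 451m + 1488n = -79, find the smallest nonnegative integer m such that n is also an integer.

gcd(1488, 451):
  1488 = 3*451 + 135
  451 = 3*135 + 46
  135 = 2*46 + 43
  46 = 1*43 + 3
  43 = 14*3 + 1
  3 = 3*1
so gcd(1488, 451) = 1.
1 divides -79, so solutions exist.
Back-substitute for Bézout coefficients:
  1 = 43 - 14*3
  ... = 451*(-485) + 1488*(147)
Scale by -79/1 = -79: (m₀, n₀) = (38315, -11613).
General solution: m = 38315 + 1488t, n = -11613 - 451t for integer t.
m ≥ 0: smallest is 38315 mod 1488 = 1115 (at t = -25), with n = -338.

1115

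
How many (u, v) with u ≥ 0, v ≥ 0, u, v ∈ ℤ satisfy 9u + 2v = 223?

12

gcd(9, 2):
  9 = 4·2 + 1
  2 = 2·1
so gcd(9, 2) = 1.
Back-substitute for Bézout coefficients:
  1 = 9 - 4·2
  ... = 9·(1) + 2·(-4)
Scale by 223: one solution is (223, -892). Reduce u mod 2: (1, 107).
General: u = 1 + 2t, v = 107 - 9t.
u ≥ 0 ⇒ t ≥ 0; v ≥ 0 ⇒ t ≤ 11. So t ∈ [0, 11]: 12 solutions.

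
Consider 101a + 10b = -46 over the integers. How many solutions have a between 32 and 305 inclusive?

28

gcd(101, 10) = 1.
By Bézout, 101*(1) + 10*(-10) = 1.
Particular solution: (4, -45).
General solution: a = 4 + 10t, b = -45 - 101t for integer t.
32 ≤ 4 + 10t ≤ 305 gives t ∈ [3, 30], which is 28 values.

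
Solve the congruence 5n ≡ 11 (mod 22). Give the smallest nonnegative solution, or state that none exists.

11

gcd(22, 5) = 1  (22 = 4·5 + 2, 5 = 2·2 + 1, 2 = 2·1).
1 divides 11, so solutions exist.
Back-substituting, 5·(9) + 22·(-2) = 1.
So 5·(9) ≡ 1 (mod 22); multiply by 11: n ≡ 99 (mod 22).
Smallest nonnegative: n = 99 mod 22 = 11.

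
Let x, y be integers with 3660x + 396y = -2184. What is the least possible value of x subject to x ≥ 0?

2

gcd(3660, 396):
  3660 = 9×396 + 96
  396 = 4×96 + 12
  96 = 8×12
so gcd(3660, 396) = 12.
12 divides -2184, so solutions exist.
Back-substitute for Bézout coefficients:
  12 = 396 - 4×96
  ... = 3660×(-4) + 396×(37)
Scale by -2184/12 = -182: (x₀, y₀) = (728, -6734).
General solution: x = 728 + 33t, y = -6734 - 305t for integer t.
x ≥ 0: smallest is 728 mod 33 = 2 (at t = -22), with y = -24.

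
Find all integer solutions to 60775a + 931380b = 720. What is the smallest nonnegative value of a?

160392

gcd(931380, 60775):
  931380 = 15×60775 + 19755
  60775 = 3×19755 + 1510
  19755 = 13×1510 + 125
  1510 = 12×125 + 10
  125 = 12×10 + 5
  10 = 2×5
so gcd(931380, 60775) = 5.
5 divides 720, so solutions exist.
Back-substitute for Bézout coefficients:
  5 = 125 - 12×10
  ... = 60775×(-89437) + 931380×(5836)
Scale by 720/5 = 144: (a₀, b₀) = (-12878928, 840384).
General solution: a = -12878928 + 186276t, b = 840384 - 12155t for integer t.
a ≥ 0: smallest is -12878928 mod 186276 = 160392 (at t = 70), with b = -10466.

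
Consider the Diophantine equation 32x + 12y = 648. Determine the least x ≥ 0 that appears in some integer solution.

0

gcd(32, 12) = 4.
4 divides 648, so solutions exist.
By Bézout, 32×(-1) + 12×(3) = 4.
Scale by 648/4 = 162: (x₀, y₀) = (-162, 486).
General solution: x = -162 + 3t, y = 486 - 8t for integer t.
x ≥ 0: smallest is -162 mod 3 = 0 (at t = 54), with y = 54.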